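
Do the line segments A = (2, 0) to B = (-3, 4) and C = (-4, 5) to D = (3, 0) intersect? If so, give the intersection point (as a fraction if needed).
No (intersection of containing lines falls outside at least one segment)

Parametrize and solve: t = 5/3, s = -1/3. At least one of these is outside [0, 1], so the segments do not intersect.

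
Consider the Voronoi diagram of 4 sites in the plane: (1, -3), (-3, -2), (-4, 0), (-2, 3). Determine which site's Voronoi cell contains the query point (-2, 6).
Nearest site = (-2, 3)

The Voronoi cell of site s contains exactly those query points closer to s than to any other site. Compute squared distances from q = (-2, 6) to each site:
  (-2 − -2)² + (3 − 6)² = 9
  (-4 − -2)² + (0 − 6)² = 40
  (-3 − -2)² + (-2 − 6)² = 65
  (1 − -2)² + (-3 − 6)² = 90
Minimum is attained by (-2, 3), so q lies in its Voronoi cell.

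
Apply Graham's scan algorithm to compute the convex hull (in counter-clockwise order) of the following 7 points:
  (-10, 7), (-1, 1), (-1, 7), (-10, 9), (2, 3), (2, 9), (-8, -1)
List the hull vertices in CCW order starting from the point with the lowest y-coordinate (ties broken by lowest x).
Hull (CCW) = [(-8, -1), (-1, 1), (2, 3), (2, 9), (-10, 9), (-10, 7)]

Graham scan procedure:
  1. Find the pivot p₀ = point with lowest y (tie → lowest x): (-8, -1).
  2. Sort the remaining points by polar angle around p₀.
  3. Walk through sorted points, maintaining a stack; pop the top while the last three entries make a non-left turn (cross product ≤ 0).
  4. Final stack is the convex hull in CCW order: (-8, -1), (-1, 1), (2, 3), (2, 9), (-10, 9), (-10, 7).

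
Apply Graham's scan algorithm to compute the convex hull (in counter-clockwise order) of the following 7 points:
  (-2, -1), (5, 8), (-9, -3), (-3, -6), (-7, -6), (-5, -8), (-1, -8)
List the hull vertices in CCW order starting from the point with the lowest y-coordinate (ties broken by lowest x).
Hull (CCW) = [(-5, -8), (-1, -8), (5, 8), (-9, -3), (-7, -6)]

Graham scan procedure:
  1. Find the pivot p₀ = point with lowest y (tie → lowest x): (-5, -8).
  2. Sort the remaining points by polar angle around p₀.
  3. Walk through sorted points, maintaining a stack; pop the top while the last three entries make a non-left turn (cross product ≤ 0).
  4. Final stack is the convex hull in CCW order: (-5, -8), (-1, -8), (5, 8), (-9, -3), (-7, -6).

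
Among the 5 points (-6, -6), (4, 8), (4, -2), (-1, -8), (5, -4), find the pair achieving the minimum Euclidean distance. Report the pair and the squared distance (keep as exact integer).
Pair = ((4, -2), (5, -4)); squared distance = 5

Compute all C(5, 2) = 10 pairwise squared distances (x_i − x_j)² + (y_i − y_j)². The minimum is 5, attained by the pair ((4, -2), (5, -4)).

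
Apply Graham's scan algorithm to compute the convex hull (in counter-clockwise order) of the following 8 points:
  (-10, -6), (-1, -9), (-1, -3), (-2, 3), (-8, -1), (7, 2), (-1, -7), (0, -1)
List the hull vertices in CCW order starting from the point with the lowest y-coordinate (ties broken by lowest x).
Hull (CCW) = [(-1, -9), (7, 2), (-2, 3), (-8, -1), (-10, -6)]

Graham scan procedure:
  1. Find the pivot p₀ = point with lowest y (tie → lowest x): (-1, -9).
  2. Sort the remaining points by polar angle around p₀.
  3. Walk through sorted points, maintaining a stack; pop the top while the last three entries make a non-left turn (cross product ≤ 0).
  4. Final stack is the convex hull in CCW order: (-1, -9), (7, 2), (-2, 3), (-8, -1), (-10, -6).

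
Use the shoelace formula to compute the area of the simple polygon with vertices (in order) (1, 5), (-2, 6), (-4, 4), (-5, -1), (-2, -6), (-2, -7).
Area = 83/2

Shoelace formula: Area = (1/2) |Σ_i (x_i · y_{i+1} − x_{i+1} · y_i)| (indices mod n). Compute each cross term:
  (1)(6) − (-2)(5) = 16
  (-2)(4) − (-4)(6) = 16
  (-4)(-1) − (-5)(4) = 24
  (-5)(-6) − (-2)(-1) = 28
  (-2)(-7) − (-2)(-6) = 2
  (-2)(5) − (1)(-7) = -3
Sum = 83, so (signed) Area = 83/2 = 83/2, |Area| = 83/2.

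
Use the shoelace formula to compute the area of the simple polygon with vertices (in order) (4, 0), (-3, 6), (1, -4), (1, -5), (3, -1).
Area = 47/2

Shoelace formula: Area = (1/2) |Σ_i (x_i · y_{i+1} − x_{i+1} · y_i)| (indices mod n). Compute each cross term:
  (4)(6) − (-3)(0) = 24
  (-3)(-4) − (1)(6) = 6
  (1)(-5) − (1)(-4) = -1
  (1)(-1) − (3)(-5) = 14
  (3)(0) − (4)(-1) = 4
Sum = 47, so (signed) Area = 47/2 = 47/2, |Area| = 47/2.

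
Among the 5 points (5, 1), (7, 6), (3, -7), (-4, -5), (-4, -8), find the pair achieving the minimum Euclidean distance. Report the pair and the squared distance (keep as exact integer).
Pair = ((-4, -5), (-4, -8)); squared distance = 9

Compute all C(5, 2) = 10 pairwise squared distances (x_i − x_j)² + (y_i − y_j)². The minimum is 9, attained by the pair ((-4, -5), (-4, -8)).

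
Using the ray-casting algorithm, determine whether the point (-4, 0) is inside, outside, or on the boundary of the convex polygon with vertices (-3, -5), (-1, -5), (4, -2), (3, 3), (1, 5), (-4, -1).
The point (-4, 0) lies strictly outside the polygon

Cast a horizontal ray to the right from the query point and count how many polygon edges it crosses (each edge strictly once or zero times, handled with the usual half-open convention). 
Parity of crossings → even ⇒ outside.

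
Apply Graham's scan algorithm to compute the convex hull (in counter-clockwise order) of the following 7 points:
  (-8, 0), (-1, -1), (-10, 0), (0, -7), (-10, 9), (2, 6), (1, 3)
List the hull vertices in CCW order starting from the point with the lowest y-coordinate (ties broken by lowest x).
Hull (CCW) = [(0, -7), (2, 6), (-10, 9), (-10, 0)]

Graham scan procedure:
  1. Find the pivot p₀ = point with lowest y (tie → lowest x): (0, -7).
  2. Sort the remaining points by polar angle around p₀.
  3. Walk through sorted points, maintaining a stack; pop the top while the last three entries make a non-left turn (cross product ≤ 0).
  4. Final stack is the convex hull in CCW order: (0, -7), (2, 6), (-10, 9), (-10, 0).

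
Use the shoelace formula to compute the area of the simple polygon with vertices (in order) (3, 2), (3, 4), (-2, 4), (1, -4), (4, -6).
Area = 33

Shoelace formula: Area = (1/2) |Σ_i (x_i · y_{i+1} − x_{i+1} · y_i)| (indices mod n). Compute each cross term:
  (3)(4) − (3)(2) = 6
  (3)(4) − (-2)(4) = 20
  (-2)(-4) − (1)(4) = 4
  (1)(-6) − (4)(-4) = 10
  (4)(2) − (3)(-6) = 26
Sum = 66, so (signed) Area = 66/2 = 33, |Area| = 33.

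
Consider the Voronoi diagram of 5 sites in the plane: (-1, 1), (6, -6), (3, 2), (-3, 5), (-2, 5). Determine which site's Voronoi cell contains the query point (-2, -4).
Nearest site = (-1, 1)

The Voronoi cell of site s contains exactly those query points closer to s than to any other site. Compute squared distances from q = (-2, -4) to each site:
  (-1 − -2)² + (1 − -4)² = 26
  (3 − -2)² + (2 − -4)² = 61
  (6 − -2)² + (-6 − -4)² = 68
  (-2 − -2)² + (5 − -4)² = 81
  (-3 − -2)² + (5 − -4)² = 82
Minimum is attained by (-1, 1), so q lies in its Voronoi cell.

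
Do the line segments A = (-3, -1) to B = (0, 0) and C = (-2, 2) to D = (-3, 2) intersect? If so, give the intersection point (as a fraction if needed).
No (intersection of containing lines falls outside at least one segment)

Parametrize and solve: t = 3, s = -8. At least one of these is outside [0, 1], so the segments do not intersect.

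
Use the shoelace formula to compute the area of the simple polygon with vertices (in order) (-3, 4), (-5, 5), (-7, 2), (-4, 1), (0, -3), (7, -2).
Area = 43

Shoelace formula: Area = (1/2) |Σ_i (x_i · y_{i+1} − x_{i+1} · y_i)| (indices mod n). Compute each cross term:
  (-3)(5) − (-5)(4) = 5
  (-5)(2) − (-7)(5) = 25
  (-7)(1) − (-4)(2) = 1
  (-4)(-3) − (0)(1) = 12
  (0)(-2) − (7)(-3) = 21
  (7)(4) − (-3)(-2) = 22
Sum = 86, so (signed) Area = 86/2 = 43, |Area| = 43.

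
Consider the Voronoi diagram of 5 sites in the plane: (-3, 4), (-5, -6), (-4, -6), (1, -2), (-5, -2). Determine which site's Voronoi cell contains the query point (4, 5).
Nearest site = (-3, 4)

The Voronoi cell of site s contains exactly those query points closer to s than to any other site. Compute squared distances from q = (4, 5) to each site:
  (-3 − 4)² + (4 − 5)² = 50
  (1 − 4)² + (-2 − 5)² = 58
  (-5 − 4)² + (-2 − 5)² = 130
  (-4 − 4)² + (-6 − 5)² = 185
  (-5 − 4)² + (-6 − 5)² = 202
Minimum is attained by (-3, 4), so q lies in its Voronoi cell.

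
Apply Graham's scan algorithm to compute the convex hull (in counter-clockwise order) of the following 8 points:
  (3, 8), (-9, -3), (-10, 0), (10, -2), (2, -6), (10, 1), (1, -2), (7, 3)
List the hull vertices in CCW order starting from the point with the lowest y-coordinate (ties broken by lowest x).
Hull (CCW) = [(2, -6), (10, -2), (10, 1), (3, 8), (-10, 0), (-9, -3)]

Graham scan procedure:
  1. Find the pivot p₀ = point with lowest y (tie → lowest x): (2, -6).
  2. Sort the remaining points by polar angle around p₀.
  3. Walk through sorted points, maintaining a stack; pop the top while the last three entries make a non-left turn (cross product ≤ 0).
  4. Final stack is the convex hull in CCW order: (2, -6), (10, -2), (10, 1), (3, 8), (-10, 0), (-9, -3).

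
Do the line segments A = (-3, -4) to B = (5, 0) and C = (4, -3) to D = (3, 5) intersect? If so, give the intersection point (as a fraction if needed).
Yes; intersection at (63/17, -11/17) (t = 57/68 on AB, s = 5/17 on CD)

Parametrize AB as A + t(B − A) = (-3 + 8 t, -4 + 4 t) and CD as C + s(D − C) = (4 + -1 s, -3 + 8 s). Solve the linear system for (t, s). Determinant = -68 ≠ 0, so a unique intersection of the containing lines exists. Solution: t = 57/68, s = 5/17 — both in [0, 1], so the segments cross. Intersection point: (63/17, -11/17).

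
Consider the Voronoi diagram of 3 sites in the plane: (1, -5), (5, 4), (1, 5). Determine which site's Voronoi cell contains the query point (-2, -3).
Nearest site = (1, -5)

The Voronoi cell of site s contains exactly those query points closer to s than to any other site. Compute squared distances from q = (-2, -3) to each site:
  (1 − -2)² + (-5 − -3)² = 13
  (1 − -2)² + (5 − -3)² = 73
  (5 − -2)² + (4 − -3)² = 98
Minimum is attained by (1, -5), so q lies in its Voronoi cell.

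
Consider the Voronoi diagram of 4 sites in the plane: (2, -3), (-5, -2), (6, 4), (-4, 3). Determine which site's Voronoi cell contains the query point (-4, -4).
Nearest site = (-5, -2)

The Voronoi cell of site s contains exactly those query points closer to s than to any other site. Compute squared distances from q = (-4, -4) to each site:
  (-5 − -4)² + (-2 − -4)² = 5
  (2 − -4)² + (-3 − -4)² = 37
  (-4 − -4)² + (3 − -4)² = 49
  (6 − -4)² + (4 − -4)² = 164
Minimum is attained by (-5, -2), so q lies in its Voronoi cell.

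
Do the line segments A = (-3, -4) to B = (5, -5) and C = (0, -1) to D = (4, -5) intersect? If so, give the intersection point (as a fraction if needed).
Yes; intersection at (27/7, -34/7) (t = 6/7 on AB, s = 27/28 on CD)

Parametrize AB as A + t(B − A) = (-3 + 8 t, -4 + -1 t) and CD as C + s(D − C) = (0 + 4 s, -1 + -4 s). Solve the linear system for (t, s). Determinant = 28 ≠ 0, so a unique intersection of the containing lines exists. Solution: t = 6/7, s = 27/28 — both in [0, 1], so the segments cross. Intersection point: (27/7, -34/7).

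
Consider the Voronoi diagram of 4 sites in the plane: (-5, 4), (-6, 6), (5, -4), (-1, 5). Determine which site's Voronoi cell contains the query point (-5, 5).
Nearest site = (-5, 4)

The Voronoi cell of site s contains exactly those query points closer to s than to any other site. Compute squared distances from q = (-5, 5) to each site:
  (-5 − -5)² + (4 − 5)² = 1
  (-6 − -5)² + (6 − 5)² = 2
  (-1 − -5)² + (5 − 5)² = 16
  (5 − -5)² + (-4 − 5)² = 181
Minimum is attained by (-5, 4), so q lies in its Voronoi cell.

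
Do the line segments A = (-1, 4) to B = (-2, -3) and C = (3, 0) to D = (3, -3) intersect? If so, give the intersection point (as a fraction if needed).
No (intersection of containing lines falls outside at least one segment)

Parametrize and solve: t = -4, s = -32/3. At least one of these is outside [0, 1], so the segments do not intersect.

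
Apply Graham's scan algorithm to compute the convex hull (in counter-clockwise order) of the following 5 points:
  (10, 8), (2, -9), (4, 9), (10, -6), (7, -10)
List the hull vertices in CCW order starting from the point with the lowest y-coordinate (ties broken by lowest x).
Hull (CCW) = [(7, -10), (10, -6), (10, 8), (4, 9), (2, -9)]

Graham scan procedure:
  1. Find the pivot p₀ = point with lowest y (tie → lowest x): (7, -10).
  2. Sort the remaining points by polar angle around p₀.
  3. Walk through sorted points, maintaining a stack; pop the top while the last three entries make a non-left turn (cross product ≤ 0).
  4. Final stack is the convex hull in CCW order: (7, -10), (10, -6), (10, 8), (4, 9), (2, -9).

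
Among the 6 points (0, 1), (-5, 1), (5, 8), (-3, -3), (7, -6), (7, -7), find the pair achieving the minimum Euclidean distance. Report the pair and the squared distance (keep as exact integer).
Pair = ((7, -6), (7, -7)); squared distance = 1

Compute all C(6, 2) = 15 pairwise squared distances (x_i − x_j)² + (y_i − y_j)². The minimum is 1, attained by the pair ((7, -6), (7, -7)).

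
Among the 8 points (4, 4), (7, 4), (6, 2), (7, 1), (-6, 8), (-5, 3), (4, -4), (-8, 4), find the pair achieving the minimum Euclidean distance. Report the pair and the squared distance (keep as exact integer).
Pair = ((6, 2), (7, 1)); squared distance = 2

Compute all C(8, 2) = 28 pairwise squared distances (x_i − x_j)² + (y_i − y_j)². The minimum is 2, attained by the pair ((6, 2), (7, 1)).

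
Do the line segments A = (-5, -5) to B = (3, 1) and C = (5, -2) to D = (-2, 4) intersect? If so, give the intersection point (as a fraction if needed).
Yes; intersection at (11/5, 2/5) (t = 9/10 on AB, s = 2/5 on CD)

Parametrize AB as A + t(B − A) = (-5 + 8 t, -5 + 6 t) and CD as C + s(D − C) = (5 + -7 s, -2 + 6 s). Solve the linear system for (t, s). Determinant = -90 ≠ 0, so a unique intersection of the containing lines exists. Solution: t = 9/10, s = 2/5 — both in [0, 1], so the segments cross. Intersection point: (11/5, 2/5).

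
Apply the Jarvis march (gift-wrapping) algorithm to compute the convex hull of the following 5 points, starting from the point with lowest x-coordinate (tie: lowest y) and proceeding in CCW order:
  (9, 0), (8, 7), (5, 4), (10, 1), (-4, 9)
Hull (CCW) = [(-4, 9), (9, 0), (10, 1), (8, 7)]

Jarvis march: at each step, from the current hull vertex p, select the next vertex q as the point such that every other point lies strictly to the left of (or on) the directed line p → q. (Equivalently: for every other point r, the cross product (q − p) × (r − p) ≥ 0.)
Starting point (lowest x, tie lowest y): (-4, 9). Wrap until returning to start. Resulting hull: (-4, 9), (9, 0), (10, 1), (8, 7).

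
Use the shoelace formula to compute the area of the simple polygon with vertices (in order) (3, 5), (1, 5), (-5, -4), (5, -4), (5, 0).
Area = 58

Shoelace formula: Area = (1/2) |Σ_i (x_i · y_{i+1} − x_{i+1} · y_i)| (indices mod n). Compute each cross term:
  (3)(5) − (1)(5) = 10
  (1)(-4) − (-5)(5) = 21
  (-5)(-4) − (5)(-4) = 40
  (5)(0) − (5)(-4) = 20
  (5)(5) − (3)(0) = 25
Sum = 116, so (signed) Area = 116/2 = 58, |Area| = 58.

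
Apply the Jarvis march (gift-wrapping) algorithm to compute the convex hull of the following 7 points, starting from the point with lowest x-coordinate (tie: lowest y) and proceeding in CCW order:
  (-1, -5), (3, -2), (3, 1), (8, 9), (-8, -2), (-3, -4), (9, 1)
Hull (CCW) = [(-8, -2), (-1, -5), (9, 1), (8, 9)]

Jarvis march: at each step, from the current hull vertex p, select the next vertex q as the point such that every other point lies strictly to the left of (or on) the directed line p → q. (Equivalently: for every other point r, the cross product (q − p) × (r − p) ≥ 0.)
Starting point (lowest x, tie lowest y): (-8, -2). Wrap until returning to start. Resulting hull: (-8, -2), (-1, -5), (9, 1), (8, 9).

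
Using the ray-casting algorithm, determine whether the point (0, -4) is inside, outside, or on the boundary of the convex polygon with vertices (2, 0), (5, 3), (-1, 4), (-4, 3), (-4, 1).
The point (0, -4) lies strictly outside the polygon

Cast a horizontal ray to the right from the query point and count how many polygon edges it crosses (each edge strictly once or zero times, handled with the usual half-open convention). 
Parity of crossings → even ⇒ outside.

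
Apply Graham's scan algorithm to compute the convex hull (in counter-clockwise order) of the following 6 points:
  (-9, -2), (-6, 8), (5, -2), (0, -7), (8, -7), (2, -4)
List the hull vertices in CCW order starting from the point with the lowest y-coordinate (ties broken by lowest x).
Hull (CCW) = [(0, -7), (8, -7), (5, -2), (-6, 8), (-9, -2)]

Graham scan procedure:
  1. Find the pivot p₀ = point with lowest y (tie → lowest x): (0, -7).
  2. Sort the remaining points by polar angle around p₀.
  3. Walk through sorted points, maintaining a stack; pop the top while the last three entries make a non-left turn (cross product ≤ 0).
  4. Final stack is the convex hull in CCW order: (0, -7), (8, -7), (5, -2), (-6, 8), (-9, -2).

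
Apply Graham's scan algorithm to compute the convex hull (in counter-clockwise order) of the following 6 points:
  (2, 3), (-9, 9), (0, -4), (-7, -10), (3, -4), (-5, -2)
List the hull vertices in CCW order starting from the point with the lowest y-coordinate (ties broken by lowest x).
Hull (CCW) = [(-7, -10), (3, -4), (2, 3), (-9, 9)]

Graham scan procedure:
  1. Find the pivot p₀ = point with lowest y (tie → lowest x): (-7, -10).
  2. Sort the remaining points by polar angle around p₀.
  3. Walk through sorted points, maintaining a stack; pop the top while the last three entries make a non-left turn (cross product ≤ 0).
  4. Final stack is the convex hull in CCW order: (-7, -10), (3, -4), (2, 3), (-9, 9).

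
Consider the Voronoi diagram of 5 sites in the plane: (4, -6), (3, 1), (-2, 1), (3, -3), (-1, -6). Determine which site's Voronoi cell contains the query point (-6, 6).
Nearest site = (-2, 1)

The Voronoi cell of site s contains exactly those query points closer to s than to any other site. Compute squared distances from q = (-6, 6) to each site:
  (-2 − -6)² + (1 − 6)² = 41
  (3 − -6)² + (1 − 6)² = 106
  (3 − -6)² + (-3 − 6)² = 162
  (-1 − -6)² + (-6 − 6)² = 169
  (4 − -6)² + (-6 − 6)² = 244
Minimum is attained by (-2, 1), so q lies in its Voronoi cell.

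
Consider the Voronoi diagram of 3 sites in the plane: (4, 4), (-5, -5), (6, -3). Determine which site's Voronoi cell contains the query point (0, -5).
Nearest site = (-5, -5)

The Voronoi cell of site s contains exactly those query points closer to s than to any other site. Compute squared distances from q = (0, -5) to each site:
  (-5 − 0)² + (-5 − -5)² = 25
  (6 − 0)² + (-3 − -5)² = 40
  (4 − 0)² + (4 − -5)² = 97
Minimum is attained by (-5, -5), so q lies in its Voronoi cell.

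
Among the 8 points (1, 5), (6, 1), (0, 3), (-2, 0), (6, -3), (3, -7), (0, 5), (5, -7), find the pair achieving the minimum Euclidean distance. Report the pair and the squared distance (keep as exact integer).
Pair = ((1, 5), (0, 5)); squared distance = 1

Compute all C(8, 2) = 28 pairwise squared distances (x_i − x_j)² + (y_i − y_j)². The minimum is 1, attained by the pair ((1, 5), (0, 5)).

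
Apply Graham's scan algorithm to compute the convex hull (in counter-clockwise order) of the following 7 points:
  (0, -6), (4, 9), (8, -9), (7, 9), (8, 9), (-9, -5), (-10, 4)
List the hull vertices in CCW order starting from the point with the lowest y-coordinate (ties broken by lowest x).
Hull (CCW) = [(8, -9), (8, 9), (4, 9), (-10, 4), (-9, -5)]

Graham scan procedure:
  1. Find the pivot p₀ = point with lowest y (tie → lowest x): (8, -9).
  2. Sort the remaining points by polar angle around p₀.
  3. Walk through sorted points, maintaining a stack; pop the top while the last three entries make a non-left turn (cross product ≤ 0).
  4. Final stack is the convex hull in CCW order: (8, -9), (8, 9), (4, 9), (-10, 4), (-9, -5).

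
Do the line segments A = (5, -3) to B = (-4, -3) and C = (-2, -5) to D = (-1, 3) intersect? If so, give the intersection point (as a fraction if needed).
Yes; intersection at (-7/4, -3) (t = 3/4 on AB, s = 1/4 on CD)

Parametrize AB as A + t(B − A) = (5 + -9 t, -3 + 0 t) and CD as C + s(D − C) = (-2 + 1 s, -5 + 8 s). Solve the linear system for (t, s). Determinant = 72 ≠ 0, so a unique intersection of the containing lines exists. Solution: t = 3/4, s = 1/4 — both in [0, 1], so the segments cross. Intersection point: (-7/4, -3).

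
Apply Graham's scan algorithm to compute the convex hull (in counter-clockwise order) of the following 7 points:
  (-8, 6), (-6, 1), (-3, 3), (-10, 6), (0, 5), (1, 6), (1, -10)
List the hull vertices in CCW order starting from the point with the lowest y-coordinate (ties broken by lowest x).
Hull (CCW) = [(1, -10), (1, 6), (-10, 6)]

Graham scan procedure:
  1. Find the pivot p₀ = point with lowest y (tie → lowest x): (1, -10).
  2. Sort the remaining points by polar angle around p₀.
  3. Walk through sorted points, maintaining a stack; pop the top while the last three entries make a non-left turn (cross product ≤ 0).
  4. Final stack is the convex hull in CCW order: (1, -10), (1, 6), (-10, 6).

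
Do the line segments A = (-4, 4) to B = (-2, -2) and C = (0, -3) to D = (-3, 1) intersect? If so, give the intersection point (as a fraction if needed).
Yes; intersection at (-3, 1) (t = 1/2 on AB, s = 1 on CD)

Parametrize AB as A + t(B − A) = (-4 + 2 t, 4 + -6 t) and CD as C + s(D − C) = (0 + -3 s, -3 + 4 s). Solve the linear system for (t, s). Determinant = 10 ≠ 0, so a unique intersection of the containing lines exists. Solution: t = 1/2, s = 1 — both in [0, 1], so the segments cross. Intersection point: (-3, 1).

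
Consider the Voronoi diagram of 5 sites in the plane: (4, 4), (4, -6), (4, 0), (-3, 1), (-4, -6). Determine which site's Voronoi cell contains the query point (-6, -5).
Nearest site = (-4, -6)

The Voronoi cell of site s contains exactly those query points closer to s than to any other site. Compute squared distances from q = (-6, -5) to each site:
  (-4 − -6)² + (-6 − -5)² = 5
  (-3 − -6)² + (1 − -5)² = 45
  (4 − -6)² + (-6 − -5)² = 101
  (4 − -6)² + (0 − -5)² = 125
  (4 − -6)² + (4 − -5)² = 181
Minimum is attained by (-4, -6), so q lies in its Voronoi cell.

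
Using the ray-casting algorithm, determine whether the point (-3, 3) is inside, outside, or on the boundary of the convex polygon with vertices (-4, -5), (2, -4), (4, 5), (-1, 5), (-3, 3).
The point (-3, 3) lies on the polygon boundary

Boundary check: the query satisfies the collinearity and bounding-box conditions for some polygon edge, so it lies exactly on the boundary.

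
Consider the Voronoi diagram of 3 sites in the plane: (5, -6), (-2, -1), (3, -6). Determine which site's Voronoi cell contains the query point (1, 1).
Nearest site = (-2, -1)

The Voronoi cell of site s contains exactly those query points closer to s than to any other site. Compute squared distances from q = (1, 1) to each site:
  (-2 − 1)² + (-1 − 1)² = 13
  (3 − 1)² + (-6 − 1)² = 53
  (5 − 1)² + (-6 − 1)² = 65
Minimum is attained by (-2, -1), so q lies in its Voronoi cell.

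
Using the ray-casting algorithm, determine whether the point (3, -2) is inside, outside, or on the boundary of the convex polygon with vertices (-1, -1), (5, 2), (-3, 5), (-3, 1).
The point (3, -2) lies strictly outside the polygon

Cast a horizontal ray to the right from the query point and count how many polygon edges it crosses (each edge strictly once or zero times, handled with the usual half-open convention). 
Parity of crossings → even ⇒ outside.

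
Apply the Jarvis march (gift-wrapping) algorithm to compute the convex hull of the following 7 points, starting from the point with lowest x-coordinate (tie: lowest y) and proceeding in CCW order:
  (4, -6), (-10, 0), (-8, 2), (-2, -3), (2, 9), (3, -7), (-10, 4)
Hull (CCW) = [(-10, 0), (3, -7), (4, -6), (2, 9), (-10, 4)]

Jarvis march: at each step, from the current hull vertex p, select the next vertex q as the point such that every other point lies strictly to the left of (or on) the directed line p → q. (Equivalently: for every other point r, the cross product (q − p) × (r − p) ≥ 0.)
Starting point (lowest x, tie lowest y): (-10, 0). Wrap until returning to start. Resulting hull: (-10, 0), (3, -7), (4, -6), (2, 9), (-10, 4).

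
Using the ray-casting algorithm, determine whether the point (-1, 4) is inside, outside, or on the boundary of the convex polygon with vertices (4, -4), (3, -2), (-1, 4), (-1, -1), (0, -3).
The point (-1, 4) lies on the polygon boundary

Boundary check: the query satisfies the collinearity and bounding-box conditions for some polygon edge, so it lies exactly on the boundary.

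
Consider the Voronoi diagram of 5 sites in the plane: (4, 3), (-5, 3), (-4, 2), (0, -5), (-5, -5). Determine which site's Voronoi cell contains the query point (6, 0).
Nearest site = (4, 3)

The Voronoi cell of site s contains exactly those query points closer to s than to any other site. Compute squared distances from q = (6, 0) to each site:
  (4 − 6)² + (3 − 0)² = 13
  (0 − 6)² + (-5 − 0)² = 61
  (-4 − 6)² + (2 − 0)² = 104
  (-5 − 6)² + (3 − 0)² = 130
  (-5 − 6)² + (-5 − 0)² = 146
Minimum is attained by (4, 3), so q lies in its Voronoi cell.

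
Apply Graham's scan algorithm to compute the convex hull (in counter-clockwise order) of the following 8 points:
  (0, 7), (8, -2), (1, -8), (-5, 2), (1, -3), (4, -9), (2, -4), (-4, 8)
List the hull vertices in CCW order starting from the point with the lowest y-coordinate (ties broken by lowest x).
Hull (CCW) = [(4, -9), (8, -2), (0, 7), (-4, 8), (-5, 2), (1, -8)]

Graham scan procedure:
  1. Find the pivot p₀ = point with lowest y (tie → lowest x): (4, -9).
  2. Sort the remaining points by polar angle around p₀.
  3. Walk through sorted points, maintaining a stack; pop the top while the last three entries make a non-left turn (cross product ≤ 0).
  4. Final stack is the convex hull in CCW order: (4, -9), (8, -2), (0, 7), (-4, 8), (-5, 2), (1, -8).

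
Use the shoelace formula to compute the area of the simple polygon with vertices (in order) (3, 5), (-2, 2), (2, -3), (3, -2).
Area = 22

Shoelace formula: Area = (1/2) |Σ_i (x_i · y_{i+1} − x_{i+1} · y_i)| (indices mod n). Compute each cross term:
  (3)(2) − (-2)(5) = 16
  (-2)(-3) − (2)(2) = 2
  (2)(-2) − (3)(-3) = 5
  (3)(5) − (3)(-2) = 21
Sum = 44, so (signed) Area = 44/2 = 22, |Area| = 22.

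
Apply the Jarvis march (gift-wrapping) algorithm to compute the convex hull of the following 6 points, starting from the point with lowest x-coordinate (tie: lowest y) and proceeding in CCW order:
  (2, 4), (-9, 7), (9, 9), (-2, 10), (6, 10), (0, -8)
Hull (CCW) = [(-9, 7), (0, -8), (9, 9), (6, 10), (-2, 10)]

Jarvis march: at each step, from the current hull vertex p, select the next vertex q as the point such that every other point lies strictly to the left of (or on) the directed line p → q. (Equivalently: for every other point r, the cross product (q − p) × (r − p) ≥ 0.)
Starting point (lowest x, tie lowest y): (-9, 7). Wrap until returning to start. Resulting hull: (-9, 7), (0, -8), (9, 9), (6, 10), (-2, 10).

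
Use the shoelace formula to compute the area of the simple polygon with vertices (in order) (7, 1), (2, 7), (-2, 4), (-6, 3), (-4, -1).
Area = 54

Shoelace formula: Area = (1/2) |Σ_i (x_i · y_{i+1} − x_{i+1} · y_i)| (indices mod n). Compute each cross term:
  (7)(7) − (2)(1) = 47
  (2)(4) − (-2)(7) = 22
  (-2)(3) − (-6)(4) = 18
  (-6)(-1) − (-4)(3) = 18
  (-4)(1) − (7)(-1) = 3
Sum = 108, so (signed) Area = 108/2 = 54, |Area| = 54.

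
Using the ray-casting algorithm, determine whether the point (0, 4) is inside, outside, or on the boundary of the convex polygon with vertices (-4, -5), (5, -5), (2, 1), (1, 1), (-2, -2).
The point (0, 4) lies strictly outside the polygon

Cast a horizontal ray to the right from the query point and count how many polygon edges it crosses (each edge strictly once or zero times, handled with the usual half-open convention). 
Parity of crossings → even ⇒ outside.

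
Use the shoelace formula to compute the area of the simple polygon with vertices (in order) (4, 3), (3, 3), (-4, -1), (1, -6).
Area = 32

Shoelace formula: Area = (1/2) |Σ_i (x_i · y_{i+1} − x_{i+1} · y_i)| (indices mod n). Compute each cross term:
  (4)(3) − (3)(3) = 3
  (3)(-1) − (-4)(3) = 9
  (-4)(-6) − (1)(-1) = 25
  (1)(3) − (4)(-6) = 27
Sum = 64, so (signed) Area = 64/2 = 32, |Area| = 32.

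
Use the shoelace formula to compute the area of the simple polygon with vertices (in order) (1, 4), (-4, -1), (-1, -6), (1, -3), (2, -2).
Area = 61/2

Shoelace formula: Area = (1/2) |Σ_i (x_i · y_{i+1} − x_{i+1} · y_i)| (indices mod n). Compute each cross term:
  (1)(-1) − (-4)(4) = 15
  (-4)(-6) − (-1)(-1) = 23
  (-1)(-3) − (1)(-6) = 9
  (1)(-2) − (2)(-3) = 4
  (2)(4) − (1)(-2) = 10
Sum = 61, so (signed) Area = 61/2 = 61/2, |Area| = 61/2.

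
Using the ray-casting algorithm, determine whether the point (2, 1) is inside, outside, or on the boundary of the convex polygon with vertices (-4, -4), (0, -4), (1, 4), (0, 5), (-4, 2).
The point (2, 1) lies strictly outside the polygon

Cast a horizontal ray to the right from the query point and count how many polygon edges it crosses (each edge strictly once or zero times, handled with the usual half-open convention). 
Parity of crossings → even ⇒ outside.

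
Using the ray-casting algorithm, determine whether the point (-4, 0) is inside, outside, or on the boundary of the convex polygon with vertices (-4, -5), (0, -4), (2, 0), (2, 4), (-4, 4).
The point (-4, 0) lies on the polygon boundary

Boundary check: the query satisfies the collinearity and bounding-box conditions for some polygon edge, so it lies exactly on the boundary.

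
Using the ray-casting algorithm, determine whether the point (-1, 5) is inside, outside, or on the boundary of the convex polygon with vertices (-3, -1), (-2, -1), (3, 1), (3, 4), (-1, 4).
The point (-1, 5) lies strictly outside the polygon

Cast a horizontal ray to the right from the query point and count how many polygon edges it crosses (each edge strictly once or zero times, handled with the usual half-open convention). 
Parity of crossings → even ⇒ outside.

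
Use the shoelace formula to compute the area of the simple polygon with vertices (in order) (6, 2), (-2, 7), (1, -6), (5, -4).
Area = 111/2

Shoelace formula: Area = (1/2) |Σ_i (x_i · y_{i+1} − x_{i+1} · y_i)| (indices mod n). Compute each cross term:
  (6)(7) − (-2)(2) = 46
  (-2)(-6) − (1)(7) = 5
  (1)(-4) − (5)(-6) = 26
  (5)(2) − (6)(-4) = 34
Sum = 111, so (signed) Area = 111/2 = 111/2, |Area| = 111/2.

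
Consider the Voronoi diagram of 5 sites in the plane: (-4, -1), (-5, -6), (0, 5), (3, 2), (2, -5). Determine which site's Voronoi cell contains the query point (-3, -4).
Nearest site = (-5, -6)

The Voronoi cell of site s contains exactly those query points closer to s than to any other site. Compute squared distances from q = (-3, -4) to each site:
  (-5 − -3)² + (-6 − -4)² = 8
  (-4 − -3)² + (-1 − -4)² = 10
  (2 − -3)² + (-5 − -4)² = 26
  (3 − -3)² + (2 − -4)² = 72
  (0 − -3)² + (5 − -4)² = 90
Minimum is attained by (-5, -6), so q lies in its Voronoi cell.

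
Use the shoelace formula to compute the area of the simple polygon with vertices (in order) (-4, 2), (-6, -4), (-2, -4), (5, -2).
Area = 35

Shoelace formula: Area = (1/2) |Σ_i (x_i · y_{i+1} − x_{i+1} · y_i)| (indices mod n). Compute each cross term:
  (-4)(-4) − (-6)(2) = 28
  (-6)(-4) − (-2)(-4) = 16
  (-2)(-2) − (5)(-4) = 24
  (5)(2) − (-4)(-2) = 2
Sum = 70, so (signed) Area = 70/2 = 35, |Area| = 35.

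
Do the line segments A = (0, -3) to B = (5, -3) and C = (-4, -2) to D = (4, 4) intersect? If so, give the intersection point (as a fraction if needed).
No (intersection of containing lines falls outside at least one segment)

Parametrize and solve: t = -16/15, s = -1/6. At least one of these is outside [0, 1], so the segments do not intersect.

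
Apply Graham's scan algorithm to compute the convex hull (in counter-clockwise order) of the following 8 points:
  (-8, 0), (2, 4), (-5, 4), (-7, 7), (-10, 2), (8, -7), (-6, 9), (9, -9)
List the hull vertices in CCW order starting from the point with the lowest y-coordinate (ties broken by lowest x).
Hull (CCW) = [(9, -9), (8, -7), (2, 4), (-6, 9), (-10, 2), (-8, 0)]

Graham scan procedure:
  1. Find the pivot p₀ = point with lowest y (tie → lowest x): (9, -9).
  2. Sort the remaining points by polar angle around p₀.
  3. Walk through sorted points, maintaining a stack; pop the top while the last three entries make a non-left turn (cross product ≤ 0).
  4. Final stack is the convex hull in CCW order: (9, -9), (8, -7), (2, 4), (-6, 9), (-10, 2), (-8, 0).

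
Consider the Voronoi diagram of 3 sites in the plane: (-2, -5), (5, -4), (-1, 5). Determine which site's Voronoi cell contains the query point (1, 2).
Nearest site = (-1, 5)

The Voronoi cell of site s contains exactly those query points closer to s than to any other site. Compute squared distances from q = (1, 2) to each site:
  (-1 − 1)² + (5 − 2)² = 13
  (5 − 1)² + (-4 − 2)² = 52
  (-2 − 1)² + (-5 − 2)² = 58
Minimum is attained by (-1, 5), so q lies in its Voronoi cell.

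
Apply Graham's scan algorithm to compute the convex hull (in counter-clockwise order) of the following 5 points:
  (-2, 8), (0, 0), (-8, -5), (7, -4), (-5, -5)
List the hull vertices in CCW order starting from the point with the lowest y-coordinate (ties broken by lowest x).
Hull (CCW) = [(-8, -5), (-5, -5), (7, -4), (-2, 8)]

Graham scan procedure:
  1. Find the pivot p₀ = point with lowest y (tie → lowest x): (-8, -5).
  2. Sort the remaining points by polar angle around p₀.
  3. Walk through sorted points, maintaining a stack; pop the top while the last three entries make a non-left turn (cross product ≤ 0).
  4. Final stack is the convex hull in CCW order: (-8, -5), (-5, -5), (7, -4), (-2, 8).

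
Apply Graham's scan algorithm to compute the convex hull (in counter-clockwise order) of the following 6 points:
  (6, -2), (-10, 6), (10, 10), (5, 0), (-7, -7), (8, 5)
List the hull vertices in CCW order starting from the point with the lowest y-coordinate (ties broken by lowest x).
Hull (CCW) = [(-7, -7), (6, -2), (10, 10), (-10, 6)]

Graham scan procedure:
  1. Find the pivot p₀ = point with lowest y (tie → lowest x): (-7, -7).
  2. Sort the remaining points by polar angle around p₀.
  3. Walk through sorted points, maintaining a stack; pop the top while the last three entries make a non-left turn (cross product ≤ 0).
  4. Final stack is the convex hull in CCW order: (-7, -7), (6, -2), (10, 10), (-10, 6).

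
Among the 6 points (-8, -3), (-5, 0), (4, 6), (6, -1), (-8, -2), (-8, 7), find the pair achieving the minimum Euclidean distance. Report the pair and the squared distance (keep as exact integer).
Pair = ((-8, -3), (-8, -2)); squared distance = 1

Compute all C(6, 2) = 15 pairwise squared distances (x_i − x_j)² + (y_i − y_j)². The minimum is 1, attained by the pair ((-8, -3), (-8, -2)).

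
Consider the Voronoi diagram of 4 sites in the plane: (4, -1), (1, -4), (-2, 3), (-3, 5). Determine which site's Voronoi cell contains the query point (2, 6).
Nearest site = (-2, 3)

The Voronoi cell of site s contains exactly those query points closer to s than to any other site. Compute squared distances from q = (2, 6) to each site:
  (-2 − 2)² + (3 − 6)² = 25
  (-3 − 2)² + (5 − 6)² = 26
  (4 − 2)² + (-1 − 6)² = 53
  (1 − 2)² + (-4 − 6)² = 101
Minimum is attained by (-2, 3), so q lies in its Voronoi cell.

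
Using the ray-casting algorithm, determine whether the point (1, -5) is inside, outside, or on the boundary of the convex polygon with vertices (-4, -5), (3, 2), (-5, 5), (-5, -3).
The point (1, -5) lies strictly outside the polygon

Cast a horizontal ray to the right from the query point and count how many polygon edges it crosses (each edge strictly once or zero times, handled with the usual half-open convention). 
Parity of crossings → even ⇒ outside.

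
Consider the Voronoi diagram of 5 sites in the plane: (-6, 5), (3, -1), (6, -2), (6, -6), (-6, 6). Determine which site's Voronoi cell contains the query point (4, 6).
Nearest site = (3, -1)

The Voronoi cell of site s contains exactly those query points closer to s than to any other site. Compute squared distances from q = (4, 6) to each site:
  (3 − 4)² + (-1 − 6)² = 50
  (6 − 4)² + (-2 − 6)² = 68
  (-6 − 4)² + (6 − 6)² = 100
  (-6 − 4)² + (5 − 6)² = 101
  (6 − 4)² + (-6 − 6)² = 148
Minimum is attained by (3, -1), so q lies in its Voronoi cell.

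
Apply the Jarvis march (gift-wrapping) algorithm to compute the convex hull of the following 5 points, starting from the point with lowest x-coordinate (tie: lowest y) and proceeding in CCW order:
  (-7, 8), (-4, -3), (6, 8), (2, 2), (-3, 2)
Hull (CCW) = [(-7, 8), (-4, -3), (2, 2), (6, 8)]

Jarvis march: at each step, from the current hull vertex p, select the next vertex q as the point such that every other point lies strictly to the left of (or on) the directed line p → q. (Equivalently: for every other point r, the cross product (q − p) × (r − p) ≥ 0.)
Starting point (lowest x, tie lowest y): (-7, 8). Wrap until returning to start. Resulting hull: (-7, 8), (-4, -3), (2, 2), (6, 8).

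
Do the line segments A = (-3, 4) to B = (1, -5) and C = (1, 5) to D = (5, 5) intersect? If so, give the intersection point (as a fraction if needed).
No (intersection of containing lines falls outside at least one segment)

Parametrize and solve: t = -1/9, s = -10/9. At least one of these is outside [0, 1], so the segments do not intersect.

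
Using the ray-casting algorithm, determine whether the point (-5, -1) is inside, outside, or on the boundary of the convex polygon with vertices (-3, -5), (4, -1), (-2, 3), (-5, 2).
The point (-5, -1) lies strictly outside the polygon

Cast a horizontal ray to the right from the query point and count how many polygon edges it crosses (each edge strictly once or zero times, handled with the usual half-open convention). 
Parity of crossings → even ⇒ outside.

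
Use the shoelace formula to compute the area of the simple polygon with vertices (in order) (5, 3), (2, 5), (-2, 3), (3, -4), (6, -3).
Area = 41

Shoelace formula: Area = (1/2) |Σ_i (x_i · y_{i+1} − x_{i+1} · y_i)| (indices mod n). Compute each cross term:
  (5)(5) − (2)(3) = 19
  (2)(3) − (-2)(5) = 16
  (-2)(-4) − (3)(3) = -1
  (3)(-3) − (6)(-4) = 15
  (6)(3) − (5)(-3) = 33
Sum = 82, so (signed) Area = 82/2 = 41, |Area| = 41.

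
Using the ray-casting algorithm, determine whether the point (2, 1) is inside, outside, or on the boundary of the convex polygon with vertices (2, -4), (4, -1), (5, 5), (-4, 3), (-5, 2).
The point (2, 1) lies strictly inside the polygon

Cast a horizontal ray to the right from the query point and count how many polygon edges it crosses (each edge strictly once or zero times, handled with the usual half-open convention). 
Parity of crossings → odd ⇒ inside.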